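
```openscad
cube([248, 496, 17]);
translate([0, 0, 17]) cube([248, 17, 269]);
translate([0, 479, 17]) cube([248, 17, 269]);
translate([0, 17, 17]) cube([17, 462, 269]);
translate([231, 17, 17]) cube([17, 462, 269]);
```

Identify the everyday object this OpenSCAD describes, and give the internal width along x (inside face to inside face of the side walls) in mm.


An open box. The internal width is 214 mm.

A 248×496 base slab with four walls standing on it — an open box. The base is 248 mm wide and the walls are 17 mm thick, so the internal width is 248 − 2 × 17 = 214 mm.


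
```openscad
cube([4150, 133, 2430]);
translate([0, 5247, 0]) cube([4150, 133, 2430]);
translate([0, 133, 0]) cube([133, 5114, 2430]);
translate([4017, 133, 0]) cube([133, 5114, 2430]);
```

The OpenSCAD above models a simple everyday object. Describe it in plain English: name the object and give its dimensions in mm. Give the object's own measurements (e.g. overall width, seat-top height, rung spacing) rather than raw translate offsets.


The wall frame of a small rectangular building: four walls, each 2430 mm tall and 133 mm thick, enclosing a footprint 4150 mm (x) by 5380 mm (y) outside-to-outside, with no floor or roof. The front and back walls (the −y and +y sides) span the full width; the two side walls fit between them.


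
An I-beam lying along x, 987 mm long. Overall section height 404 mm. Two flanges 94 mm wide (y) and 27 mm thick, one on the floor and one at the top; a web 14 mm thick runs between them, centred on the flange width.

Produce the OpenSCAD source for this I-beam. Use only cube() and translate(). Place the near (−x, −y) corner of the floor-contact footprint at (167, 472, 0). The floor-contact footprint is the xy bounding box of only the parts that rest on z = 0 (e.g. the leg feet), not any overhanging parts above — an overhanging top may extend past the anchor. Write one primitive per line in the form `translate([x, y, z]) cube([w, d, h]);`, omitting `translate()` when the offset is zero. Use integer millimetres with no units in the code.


translate([167, 472, 0]) cube([987, 94, 27]);
translate([167, 512, 27]) cube([987, 14, 350]);
translate([167, 472, 377]) cube([987, 94, 27]);


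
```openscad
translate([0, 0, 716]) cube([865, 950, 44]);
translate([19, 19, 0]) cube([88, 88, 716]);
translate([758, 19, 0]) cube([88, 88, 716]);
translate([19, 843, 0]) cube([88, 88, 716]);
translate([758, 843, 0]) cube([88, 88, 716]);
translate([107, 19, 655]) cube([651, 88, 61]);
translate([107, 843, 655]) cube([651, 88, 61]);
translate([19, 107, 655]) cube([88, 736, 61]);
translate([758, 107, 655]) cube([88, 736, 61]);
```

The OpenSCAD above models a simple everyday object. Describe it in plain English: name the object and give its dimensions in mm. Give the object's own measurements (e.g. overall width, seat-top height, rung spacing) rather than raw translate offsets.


A rectangular dining table. The top is 865×950×44 mm with its upper surface at z = 760 mm. It stands on four 88×88 mm square legs, each inset 19 mm from the nearest pair of top edges, running from the floor to the underside of the top. Four apron rails, 88 mm thick and 61 mm tall, run between adjacent legs with their top edges flush with the underside of the top and their outer faces flush with the legs' outer faces.


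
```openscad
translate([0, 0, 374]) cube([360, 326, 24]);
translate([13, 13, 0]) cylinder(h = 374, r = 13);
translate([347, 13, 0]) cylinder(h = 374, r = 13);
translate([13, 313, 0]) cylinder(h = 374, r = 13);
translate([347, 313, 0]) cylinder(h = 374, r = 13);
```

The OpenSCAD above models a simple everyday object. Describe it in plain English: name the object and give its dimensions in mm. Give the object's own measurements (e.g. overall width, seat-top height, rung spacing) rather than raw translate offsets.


A simple wooden stool: a rectangular seat 360 mm (x) by 326 mm (y), 24 mm thick, top face at z = 398 mm, on four round legs, each 26 mm in diameter. The legs rest on z = 0, each leg's axis is inset half a diameter from the nearest pair of seat edges (so the leg's bounding box is flush with the corner).


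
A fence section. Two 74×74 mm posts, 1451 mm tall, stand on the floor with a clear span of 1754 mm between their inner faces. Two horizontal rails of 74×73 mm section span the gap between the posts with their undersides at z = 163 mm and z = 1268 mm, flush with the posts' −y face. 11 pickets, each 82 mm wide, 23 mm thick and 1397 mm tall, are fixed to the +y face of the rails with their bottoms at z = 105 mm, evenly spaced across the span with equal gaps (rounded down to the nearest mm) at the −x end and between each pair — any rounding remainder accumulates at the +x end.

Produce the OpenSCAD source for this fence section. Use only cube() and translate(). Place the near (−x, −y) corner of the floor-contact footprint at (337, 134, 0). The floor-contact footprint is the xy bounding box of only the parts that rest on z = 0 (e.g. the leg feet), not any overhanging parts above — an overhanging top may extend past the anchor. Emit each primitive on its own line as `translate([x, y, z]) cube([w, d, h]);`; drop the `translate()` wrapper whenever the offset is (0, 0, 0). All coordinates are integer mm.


translate([337, 134, 0]) cube([74, 74, 1451]);
translate([2165, 134, 0]) cube([74, 74, 1451]);
translate([411, 134, 163]) cube([1754, 74, 73]);
translate([411, 134, 1268]) cube([1754, 74, 73]);
translate([482, 208, 105]) cube([82, 23, 1397]);
translate([635, 208, 105]) cube([82, 23, 1397]);
translate([788, 208, 105]) cube([82, 23, 1397]);
translate([941, 208, 105]) cube([82, 23, 1397]);
translate([1094, 208, 105]) cube([82, 23, 1397]);
translate([1247, 208, 105]) cube([82, 23, 1397]);
translate([1400, 208, 105]) cube([82, 23, 1397]);
translate([1553, 208, 105]) cube([82, 23, 1397]);
translate([1706, 208, 105]) cube([82, 23, 1397]);
translate([1859, 208, 105]) cube([82, 23, 1397]);
translate([2012, 208, 105]) cube([82, 23, 1397]);


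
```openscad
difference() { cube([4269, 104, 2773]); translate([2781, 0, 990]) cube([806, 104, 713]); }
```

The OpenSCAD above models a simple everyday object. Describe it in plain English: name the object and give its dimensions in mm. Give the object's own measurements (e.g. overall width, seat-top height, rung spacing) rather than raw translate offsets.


A wall 4269 mm long (x), 104 mm thick (y), 2773 mm tall, with a rectangular window opening cut through it. The opening is 806 mm wide and 713 mm tall; its sill is at z = 990 mm and its near (−x) edge is 2781 mm from the wall's −x end. The opening passes through the full wall thickness.


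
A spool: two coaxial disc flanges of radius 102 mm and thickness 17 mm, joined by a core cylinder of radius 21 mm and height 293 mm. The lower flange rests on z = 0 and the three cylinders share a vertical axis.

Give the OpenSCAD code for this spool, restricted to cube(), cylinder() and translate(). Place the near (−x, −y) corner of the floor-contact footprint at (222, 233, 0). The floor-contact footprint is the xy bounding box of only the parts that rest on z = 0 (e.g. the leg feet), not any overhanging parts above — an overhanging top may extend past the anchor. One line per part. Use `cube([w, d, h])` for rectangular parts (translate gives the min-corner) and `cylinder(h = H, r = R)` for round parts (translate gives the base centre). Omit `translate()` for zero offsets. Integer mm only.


translate([324, 335, 0]) cylinder(h = 17, r = 102);
translate([324, 335, 17]) cylinder(h = 293, r = 21);
translate([324, 335, 310]) cylinder(h = 17, r = 102);


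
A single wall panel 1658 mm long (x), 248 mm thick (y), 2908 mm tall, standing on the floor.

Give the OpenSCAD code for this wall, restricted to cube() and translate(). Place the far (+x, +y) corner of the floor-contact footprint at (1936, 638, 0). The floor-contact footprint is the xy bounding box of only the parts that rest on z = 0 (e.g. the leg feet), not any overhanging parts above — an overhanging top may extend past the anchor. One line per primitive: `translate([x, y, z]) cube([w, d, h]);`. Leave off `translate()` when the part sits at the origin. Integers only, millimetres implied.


translate([278, 390, 0]) cube([1658, 248, 2908]);


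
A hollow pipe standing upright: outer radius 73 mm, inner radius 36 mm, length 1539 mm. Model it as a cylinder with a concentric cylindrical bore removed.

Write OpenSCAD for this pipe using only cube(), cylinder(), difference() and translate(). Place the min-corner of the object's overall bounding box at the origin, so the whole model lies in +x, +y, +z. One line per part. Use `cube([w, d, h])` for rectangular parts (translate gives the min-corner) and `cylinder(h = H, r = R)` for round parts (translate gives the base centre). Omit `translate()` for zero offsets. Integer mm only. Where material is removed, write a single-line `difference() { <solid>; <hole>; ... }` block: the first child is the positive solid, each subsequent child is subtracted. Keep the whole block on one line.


difference() { translate([73, 73, 0]) cylinder(h = 1539, r = 73); translate([73, 73, 0]) cylinder(h = 1539, r = 36); }


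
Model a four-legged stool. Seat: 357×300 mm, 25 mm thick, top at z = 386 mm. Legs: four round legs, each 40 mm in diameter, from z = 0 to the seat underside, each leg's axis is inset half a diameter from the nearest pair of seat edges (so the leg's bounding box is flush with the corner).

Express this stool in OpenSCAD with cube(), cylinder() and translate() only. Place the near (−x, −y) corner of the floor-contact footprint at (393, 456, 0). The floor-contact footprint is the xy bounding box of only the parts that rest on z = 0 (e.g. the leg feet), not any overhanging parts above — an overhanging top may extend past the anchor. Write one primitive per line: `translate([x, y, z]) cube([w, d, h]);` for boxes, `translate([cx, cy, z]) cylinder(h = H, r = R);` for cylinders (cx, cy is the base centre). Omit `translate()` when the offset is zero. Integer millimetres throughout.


// leg_h = 386 - 25 = 361
translate([393, 456, 361]) cube([357, 300, 25]);
translate([413, 476, 0]) cylinder(h = 361, r = 20);
translate([730, 476, 0]) cylinder(h = 361, r = 20);
translate([413, 736, 0]) cylinder(h = 361, r = 20);
translate([730, 736, 0]) cylinder(h = 361, r = 20);


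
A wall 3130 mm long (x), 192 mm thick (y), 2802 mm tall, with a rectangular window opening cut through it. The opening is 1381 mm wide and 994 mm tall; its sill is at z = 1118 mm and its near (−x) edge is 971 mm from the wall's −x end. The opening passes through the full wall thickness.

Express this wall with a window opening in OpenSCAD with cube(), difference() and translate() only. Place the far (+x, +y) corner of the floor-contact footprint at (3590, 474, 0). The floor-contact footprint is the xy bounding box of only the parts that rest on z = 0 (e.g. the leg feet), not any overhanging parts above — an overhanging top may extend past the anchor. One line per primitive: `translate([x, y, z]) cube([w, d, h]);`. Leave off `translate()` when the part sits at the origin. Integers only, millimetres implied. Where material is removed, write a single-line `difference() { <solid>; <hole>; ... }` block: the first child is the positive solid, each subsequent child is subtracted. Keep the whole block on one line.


difference() { translate([460, 282, 0]) cube([3130, 192, 2802]); translate([1431, 282, 1118]) cube([1381, 192, 994]); }


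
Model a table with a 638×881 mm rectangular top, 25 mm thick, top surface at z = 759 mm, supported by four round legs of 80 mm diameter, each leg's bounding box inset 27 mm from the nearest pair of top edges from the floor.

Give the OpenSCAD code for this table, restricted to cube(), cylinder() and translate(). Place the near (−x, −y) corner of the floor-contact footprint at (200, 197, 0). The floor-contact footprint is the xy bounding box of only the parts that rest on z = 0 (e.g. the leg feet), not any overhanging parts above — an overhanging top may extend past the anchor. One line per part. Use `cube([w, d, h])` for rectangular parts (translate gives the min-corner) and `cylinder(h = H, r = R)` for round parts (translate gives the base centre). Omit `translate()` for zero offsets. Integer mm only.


// leg_h = 759 - 25 = 734
translate([173, 170, 734]) cube([638, 881, 25]);
translate([240, 237, 0]) cylinder(h = 734, r = 40);
translate([744, 237, 0]) cylinder(h = 734, r = 40);
translate([240, 984, 0]) cylinder(h = 734, r = 40);
translate([744, 984, 0]) cylinder(h = 734, r = 40);


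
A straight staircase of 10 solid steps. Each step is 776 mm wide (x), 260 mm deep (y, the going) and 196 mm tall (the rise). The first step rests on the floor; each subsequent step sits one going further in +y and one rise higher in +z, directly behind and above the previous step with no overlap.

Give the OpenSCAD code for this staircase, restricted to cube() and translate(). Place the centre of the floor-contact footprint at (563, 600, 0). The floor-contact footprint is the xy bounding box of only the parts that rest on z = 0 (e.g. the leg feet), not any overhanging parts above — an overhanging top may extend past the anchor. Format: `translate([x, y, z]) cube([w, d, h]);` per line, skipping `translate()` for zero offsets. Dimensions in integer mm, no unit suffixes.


translate([175, 470, 0]) cube([776, 260, 196]);
translate([175, 730, 196]) cube([776, 260, 196]);
translate([175, 990, 392]) cube([776, 260, 196]);
translate([175, 1250, 588]) cube([776, 260, 196]);
translate([175, 1510, 784]) cube([776, 260, 196]);
translate([175, 1770, 980]) cube([776, 260, 196]);
translate([175, 2030, 1176]) cube([776, 260, 196]);
translate([175, 2290, 1372]) cube([776, 260, 196]);
translate([175, 2550, 1568]) cube([776, 260, 196]);
translate([175, 2810, 1764]) cube([776, 260, 196]);


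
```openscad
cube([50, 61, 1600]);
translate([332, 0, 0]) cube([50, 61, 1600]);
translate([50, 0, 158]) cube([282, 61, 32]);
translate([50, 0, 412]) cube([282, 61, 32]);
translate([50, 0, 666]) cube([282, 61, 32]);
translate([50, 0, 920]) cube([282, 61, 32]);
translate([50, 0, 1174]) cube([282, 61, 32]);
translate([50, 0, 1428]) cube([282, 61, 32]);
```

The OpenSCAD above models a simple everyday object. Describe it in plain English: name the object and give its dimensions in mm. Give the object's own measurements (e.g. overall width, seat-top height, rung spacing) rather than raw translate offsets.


A straight ladder. Two 50×61 mm vertical rails, 1600 mm tall, stand 382 mm apart (outside-to-outside) with their front faces coplanar on the −y side. 6 rungs, each 61 mm deep and 32 mm tall, span between the inner faces of the rails, front faces flush with the rails. The lowest rung's underside is at z = 158 mm and rungs are spaced 254 mm apart (underside to underside).


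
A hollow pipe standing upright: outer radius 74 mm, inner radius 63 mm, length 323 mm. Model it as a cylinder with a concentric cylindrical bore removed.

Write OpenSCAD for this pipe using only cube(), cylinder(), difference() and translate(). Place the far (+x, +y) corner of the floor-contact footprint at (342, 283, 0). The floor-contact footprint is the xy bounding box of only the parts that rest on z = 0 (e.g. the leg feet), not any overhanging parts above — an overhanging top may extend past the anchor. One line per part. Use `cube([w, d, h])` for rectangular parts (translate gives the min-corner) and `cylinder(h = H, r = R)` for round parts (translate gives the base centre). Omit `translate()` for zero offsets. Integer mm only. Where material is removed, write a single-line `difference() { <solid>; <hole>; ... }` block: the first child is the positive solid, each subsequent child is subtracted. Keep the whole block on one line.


difference() { translate([268, 209, 0]) cylinder(h = 323, r = 74); translate([268, 209, 0]) cylinder(h = 323, r = 63); }


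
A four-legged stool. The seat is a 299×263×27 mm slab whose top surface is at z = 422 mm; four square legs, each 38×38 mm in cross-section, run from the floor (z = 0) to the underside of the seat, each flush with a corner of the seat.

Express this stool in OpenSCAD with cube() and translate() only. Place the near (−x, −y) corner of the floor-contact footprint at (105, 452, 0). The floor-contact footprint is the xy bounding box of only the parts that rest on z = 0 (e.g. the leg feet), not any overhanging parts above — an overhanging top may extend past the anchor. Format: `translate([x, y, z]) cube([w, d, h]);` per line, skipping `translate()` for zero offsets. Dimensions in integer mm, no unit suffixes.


// leg_h = 422 - 27 = 395
translate([105, 452, 395]) cube([299, 263, 27]);
translate([105, 452, 0]) cube([38, 38, 395]);
translate([366, 452, 0]) cube([38, 38, 395]);
translate([105, 677, 0]) cube([38, 38, 395]);
translate([366, 677, 0]) cube([38, 38, 395]);


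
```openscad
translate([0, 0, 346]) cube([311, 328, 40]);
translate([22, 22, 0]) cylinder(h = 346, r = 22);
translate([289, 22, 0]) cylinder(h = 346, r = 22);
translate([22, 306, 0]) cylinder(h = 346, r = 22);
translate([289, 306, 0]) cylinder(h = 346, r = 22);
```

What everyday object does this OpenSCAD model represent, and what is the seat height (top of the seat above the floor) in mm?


A stool. The seat height is 386 mm.

A 311×328×40 slab at z = 346 on four corner cylinders — a stool. The seat top is 346 + 40 = 386 mm.


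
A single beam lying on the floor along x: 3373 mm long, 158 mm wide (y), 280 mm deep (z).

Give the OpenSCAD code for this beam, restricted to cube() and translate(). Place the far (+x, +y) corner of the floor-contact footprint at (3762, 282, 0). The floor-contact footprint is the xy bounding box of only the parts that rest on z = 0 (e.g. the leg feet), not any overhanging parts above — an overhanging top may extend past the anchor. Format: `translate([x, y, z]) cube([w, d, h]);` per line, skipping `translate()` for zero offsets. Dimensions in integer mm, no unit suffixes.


translate([389, 124, 0]) cube([3373, 158, 280]);


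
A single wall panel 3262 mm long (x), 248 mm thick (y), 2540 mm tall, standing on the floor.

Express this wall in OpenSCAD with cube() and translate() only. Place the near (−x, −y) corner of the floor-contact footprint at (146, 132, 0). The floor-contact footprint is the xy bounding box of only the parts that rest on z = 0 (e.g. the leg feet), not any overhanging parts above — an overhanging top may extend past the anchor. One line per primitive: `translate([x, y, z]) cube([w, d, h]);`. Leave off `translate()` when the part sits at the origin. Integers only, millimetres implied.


translate([146, 132, 0]) cube([3262, 248, 2540]);


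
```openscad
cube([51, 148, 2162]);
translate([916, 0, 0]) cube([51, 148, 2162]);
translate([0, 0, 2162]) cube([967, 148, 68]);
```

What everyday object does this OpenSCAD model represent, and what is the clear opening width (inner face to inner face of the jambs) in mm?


A door frame. The clear opening width is 865 mm.

Two 2162 mm tall posts with a header on top — a door frame. The left jamb is 51 mm wide at x = 0; the right jamb starts at x = 916. The clear opening is 916 − 51 = 865 mm.


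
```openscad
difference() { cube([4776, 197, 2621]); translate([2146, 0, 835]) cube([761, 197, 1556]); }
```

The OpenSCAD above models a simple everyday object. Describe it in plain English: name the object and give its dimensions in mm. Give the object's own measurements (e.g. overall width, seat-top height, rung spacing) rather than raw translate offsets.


A wall 4776 mm long (x), 197 mm thick (y), 2621 mm tall, with a rectangular window opening cut through it. The opening is 761 mm wide and 1556 mm tall; its sill is at z = 835 mm and its near (−x) edge is 2146 mm from the wall's −x end. The opening passes through the full wall thickness.


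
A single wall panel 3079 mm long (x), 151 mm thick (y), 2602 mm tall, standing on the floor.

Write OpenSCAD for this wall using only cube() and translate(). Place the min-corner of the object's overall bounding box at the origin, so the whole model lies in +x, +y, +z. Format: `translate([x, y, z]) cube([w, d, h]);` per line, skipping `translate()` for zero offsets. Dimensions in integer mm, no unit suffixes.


cube([3079, 151, 2602]);


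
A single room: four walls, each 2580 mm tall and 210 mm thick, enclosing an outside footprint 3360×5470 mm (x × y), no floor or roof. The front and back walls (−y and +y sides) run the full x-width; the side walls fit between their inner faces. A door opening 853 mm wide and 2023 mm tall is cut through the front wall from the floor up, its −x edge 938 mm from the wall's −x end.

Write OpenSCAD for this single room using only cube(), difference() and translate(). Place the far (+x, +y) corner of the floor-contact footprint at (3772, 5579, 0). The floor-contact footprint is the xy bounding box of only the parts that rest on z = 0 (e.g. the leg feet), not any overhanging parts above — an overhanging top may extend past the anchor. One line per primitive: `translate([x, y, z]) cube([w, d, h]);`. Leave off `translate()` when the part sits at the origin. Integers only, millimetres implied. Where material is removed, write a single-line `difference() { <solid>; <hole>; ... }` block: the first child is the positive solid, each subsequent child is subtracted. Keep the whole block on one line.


difference() { translate([412, 109, 0]) cube([3360, 210, 2580]); translate([1350, 109, 0]) cube([853, 210, 2023]); }
translate([412, 5369, 0]) cube([3360, 210, 2580]);
translate([412, 319, 0]) cube([210, 5050, 2580]);
translate([3562, 319, 0]) cube([210, 5050, 2580]);


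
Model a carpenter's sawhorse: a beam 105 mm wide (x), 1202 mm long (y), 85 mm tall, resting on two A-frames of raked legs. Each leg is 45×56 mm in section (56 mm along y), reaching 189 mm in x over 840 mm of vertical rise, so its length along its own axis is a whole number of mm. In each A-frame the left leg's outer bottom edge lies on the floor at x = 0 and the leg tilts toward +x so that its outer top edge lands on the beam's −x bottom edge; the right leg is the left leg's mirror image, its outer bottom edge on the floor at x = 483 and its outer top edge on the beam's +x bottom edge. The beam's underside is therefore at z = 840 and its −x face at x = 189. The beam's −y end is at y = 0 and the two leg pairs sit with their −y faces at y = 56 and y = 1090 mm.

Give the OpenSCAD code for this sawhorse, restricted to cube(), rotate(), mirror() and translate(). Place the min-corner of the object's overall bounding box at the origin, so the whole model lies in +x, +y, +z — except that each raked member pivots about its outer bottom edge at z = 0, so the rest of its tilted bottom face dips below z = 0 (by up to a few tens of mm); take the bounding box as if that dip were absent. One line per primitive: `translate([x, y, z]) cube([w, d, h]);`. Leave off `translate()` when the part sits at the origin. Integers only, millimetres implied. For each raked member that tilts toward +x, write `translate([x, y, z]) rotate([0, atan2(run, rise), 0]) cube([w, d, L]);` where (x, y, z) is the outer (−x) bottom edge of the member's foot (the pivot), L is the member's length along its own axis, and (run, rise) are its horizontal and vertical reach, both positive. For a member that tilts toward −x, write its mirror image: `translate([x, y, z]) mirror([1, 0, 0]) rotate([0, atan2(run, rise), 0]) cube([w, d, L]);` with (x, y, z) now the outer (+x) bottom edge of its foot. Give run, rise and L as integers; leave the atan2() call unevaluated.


// leg length = √(189² + 840²) = 861
// right-leg outer foot x = 2·189 + 105 = 483
// beam min-corner = (189, 0, 840)
translate([189, 0, 840]) cube([105, 1202, 85]);
translate([0, 56, 0]) rotate([0, atan2(189, 840), 0]) cube([45, 56, 861]);
translate([483, 56, 0]) mirror([1, 0, 0]) rotate([0, atan2(189, 840), 0]) cube([45, 56, 861]);
translate([0, 1090, 0]) rotate([0, atan2(189, 840), 0]) cube([45, 56, 861]);
translate([483, 1090, 0]) mirror([1, 0, 0]) rotate([0, atan2(189, 840), 0]) cube([45, 56, 861]);


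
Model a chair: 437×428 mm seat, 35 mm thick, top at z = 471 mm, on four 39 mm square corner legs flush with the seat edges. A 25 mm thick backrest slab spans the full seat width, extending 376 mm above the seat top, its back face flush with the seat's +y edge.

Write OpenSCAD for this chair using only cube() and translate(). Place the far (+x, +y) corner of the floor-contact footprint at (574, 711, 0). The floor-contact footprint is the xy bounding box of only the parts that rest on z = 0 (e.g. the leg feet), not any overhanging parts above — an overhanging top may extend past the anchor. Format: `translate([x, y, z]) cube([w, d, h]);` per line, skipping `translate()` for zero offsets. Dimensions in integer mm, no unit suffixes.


// leg_h = 471 - 35 = 436
translate([137, 283, 436]) cube([437, 428, 35]);
translate([137, 283, 0]) cube([39, 39, 436]);
translate([535, 283, 0]) cube([39, 39, 436]);
translate([137, 672, 0]) cube([39, 39, 436]);
translate([535, 672, 0]) cube([39, 39, 436]);
translate([137, 686, 471]) cube([437, 25, 376]);


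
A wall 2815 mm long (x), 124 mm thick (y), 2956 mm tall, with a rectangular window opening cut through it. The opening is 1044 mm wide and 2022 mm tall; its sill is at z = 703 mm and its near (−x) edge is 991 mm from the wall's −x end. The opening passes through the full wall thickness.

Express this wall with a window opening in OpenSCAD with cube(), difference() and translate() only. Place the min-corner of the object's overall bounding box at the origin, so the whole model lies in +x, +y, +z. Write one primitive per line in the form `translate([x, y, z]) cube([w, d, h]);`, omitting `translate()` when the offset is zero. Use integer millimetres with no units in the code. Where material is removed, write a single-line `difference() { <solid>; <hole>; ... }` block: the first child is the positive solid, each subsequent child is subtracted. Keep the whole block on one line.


difference() { cube([2815, 124, 2956]); translate([991, 0, 703]) cube([1044, 124, 2022]); }


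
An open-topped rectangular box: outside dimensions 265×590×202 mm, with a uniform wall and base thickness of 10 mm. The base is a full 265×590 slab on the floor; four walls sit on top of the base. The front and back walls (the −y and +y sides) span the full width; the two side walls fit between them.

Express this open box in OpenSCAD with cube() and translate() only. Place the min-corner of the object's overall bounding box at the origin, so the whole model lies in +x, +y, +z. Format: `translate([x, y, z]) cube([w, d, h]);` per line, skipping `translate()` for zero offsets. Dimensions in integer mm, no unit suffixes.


cube([265, 590, 10]);
translate([0, 0, 10]) cube([265, 10, 192]);
translate([0, 580, 10]) cube([265, 10, 192]);
translate([0, 10, 10]) cube([10, 570, 192]);
translate([255, 10, 10]) cube([10, 570, 192]);


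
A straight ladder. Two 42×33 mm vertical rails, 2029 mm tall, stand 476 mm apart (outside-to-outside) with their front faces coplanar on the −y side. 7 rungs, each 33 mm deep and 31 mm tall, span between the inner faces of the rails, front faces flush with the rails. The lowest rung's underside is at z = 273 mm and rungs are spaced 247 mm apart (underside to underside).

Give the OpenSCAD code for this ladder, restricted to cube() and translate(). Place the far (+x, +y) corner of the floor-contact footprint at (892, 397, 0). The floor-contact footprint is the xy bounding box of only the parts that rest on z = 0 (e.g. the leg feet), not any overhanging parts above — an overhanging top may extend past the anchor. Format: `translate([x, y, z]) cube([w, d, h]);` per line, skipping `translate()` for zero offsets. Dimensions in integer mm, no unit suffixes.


translate([416, 364, 0]) cube([42, 33, 2029]);
translate([850, 364, 0]) cube([42, 33, 2029]);
translate([458, 364, 273]) cube([392, 33, 31]);
translate([458, 364, 520]) cube([392, 33, 31]);
translate([458, 364, 767]) cube([392, 33, 31]);
translate([458, 364, 1014]) cube([392, 33, 31]);
translate([458, 364, 1261]) cube([392, 33, 31]);
translate([458, 364, 1508]) cube([392, 33, 31]);
translate([458, 364, 1755]) cube([392, 33, 31]);


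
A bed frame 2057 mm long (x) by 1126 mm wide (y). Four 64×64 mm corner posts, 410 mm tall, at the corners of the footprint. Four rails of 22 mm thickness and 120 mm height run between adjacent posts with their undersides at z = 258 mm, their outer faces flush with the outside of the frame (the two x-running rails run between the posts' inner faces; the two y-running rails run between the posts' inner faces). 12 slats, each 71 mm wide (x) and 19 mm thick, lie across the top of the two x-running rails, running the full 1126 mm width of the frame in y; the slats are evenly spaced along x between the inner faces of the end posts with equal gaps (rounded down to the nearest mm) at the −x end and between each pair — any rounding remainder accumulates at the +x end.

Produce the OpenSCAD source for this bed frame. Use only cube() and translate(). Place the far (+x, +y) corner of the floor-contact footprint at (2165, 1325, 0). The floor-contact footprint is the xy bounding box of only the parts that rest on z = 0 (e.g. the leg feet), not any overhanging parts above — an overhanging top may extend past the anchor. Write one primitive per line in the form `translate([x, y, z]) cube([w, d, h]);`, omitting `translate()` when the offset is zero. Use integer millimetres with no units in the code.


translate([108, 199, 0]) cube([64, 64, 410]);
translate([108, 1261, 0]) cube([64, 64, 410]);
translate([2101, 199, 0]) cube([64, 64, 410]);
translate([2101, 1261, 0]) cube([64, 64, 410]);
translate([172, 199, 258]) cube([1929, 22, 120]);
translate([172, 1303, 258]) cube([1929, 22, 120]);
translate([108, 263, 258]) cube([22, 998, 120]);
translate([2143, 263, 258]) cube([22, 998, 120]);
translate([254, 199, 378]) cube([71, 1126, 19]);
translate([407, 199, 378]) cube([71, 1126, 19]);
translate([560, 199, 378]) cube([71, 1126, 19]);
translate([713, 199, 378]) cube([71, 1126, 19]);
translate([866, 199, 378]) cube([71, 1126, 19]);
translate([1019, 199, 378]) cube([71, 1126, 19]);
translate([1172, 199, 378]) cube([71, 1126, 19]);
translate([1325, 199, 378]) cube([71, 1126, 19]);
translate([1478, 199, 378]) cube([71, 1126, 19]);
translate([1631, 199, 378]) cube([71, 1126, 19]);
translate([1784, 199, 378]) cube([71, 1126, 19]);
translate([1937, 199, 378]) cube([71, 1126, 19]);


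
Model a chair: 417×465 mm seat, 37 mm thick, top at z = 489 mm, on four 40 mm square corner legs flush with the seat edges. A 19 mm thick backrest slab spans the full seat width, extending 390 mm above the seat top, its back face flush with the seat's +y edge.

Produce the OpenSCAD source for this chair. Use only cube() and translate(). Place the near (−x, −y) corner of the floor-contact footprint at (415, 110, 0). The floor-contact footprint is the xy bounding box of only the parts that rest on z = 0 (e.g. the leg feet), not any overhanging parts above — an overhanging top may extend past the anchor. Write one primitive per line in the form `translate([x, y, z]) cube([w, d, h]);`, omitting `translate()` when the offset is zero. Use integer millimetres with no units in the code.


// leg_h = 489 - 37 = 452
translate([415, 110, 452]) cube([417, 465, 37]);
translate([415, 110, 0]) cube([40, 40, 452]);
translate([792, 110, 0]) cube([40, 40, 452]);
translate([415, 535, 0]) cube([40, 40, 452]);
translate([792, 535, 0]) cube([40, 40, 452]);
translate([415, 556, 489]) cube([417, 19, 390]);


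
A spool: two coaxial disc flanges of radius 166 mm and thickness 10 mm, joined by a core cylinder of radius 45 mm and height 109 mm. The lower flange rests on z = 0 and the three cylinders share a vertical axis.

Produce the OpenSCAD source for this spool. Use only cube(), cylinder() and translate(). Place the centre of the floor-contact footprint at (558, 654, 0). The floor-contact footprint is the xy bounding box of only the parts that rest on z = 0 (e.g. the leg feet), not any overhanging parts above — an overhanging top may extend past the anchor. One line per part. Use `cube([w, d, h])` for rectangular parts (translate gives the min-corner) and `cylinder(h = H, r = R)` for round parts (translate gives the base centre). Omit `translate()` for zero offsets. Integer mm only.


translate([558, 654, 0]) cylinder(h = 10, r = 166);
translate([558, 654, 10]) cylinder(h = 109, r = 45);
translate([558, 654, 119]) cylinder(h = 10, r = 166);


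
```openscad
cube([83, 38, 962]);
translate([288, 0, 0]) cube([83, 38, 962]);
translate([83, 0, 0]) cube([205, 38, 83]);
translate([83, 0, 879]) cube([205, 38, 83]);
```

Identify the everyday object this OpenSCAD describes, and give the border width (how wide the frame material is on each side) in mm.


A picture frame. The border width is 83 mm.

Four thin pieces enclosing a rectangular opening — a picture frame. The two full-height stiles are 962 mm tall; the top rail sits at z = 879 and is 83 mm tall, so the border above the opening is 962 − 879 = 83 mm, matching the stile x-width.


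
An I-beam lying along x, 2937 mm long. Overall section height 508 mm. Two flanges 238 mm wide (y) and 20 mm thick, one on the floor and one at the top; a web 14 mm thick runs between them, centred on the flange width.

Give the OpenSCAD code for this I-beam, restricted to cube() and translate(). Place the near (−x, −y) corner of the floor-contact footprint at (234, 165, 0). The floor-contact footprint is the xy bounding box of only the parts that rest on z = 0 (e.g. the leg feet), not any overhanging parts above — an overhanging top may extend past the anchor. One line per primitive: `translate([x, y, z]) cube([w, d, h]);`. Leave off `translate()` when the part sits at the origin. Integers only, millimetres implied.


translate([234, 165, 0]) cube([2937, 238, 20]);
translate([234, 277, 20]) cube([2937, 14, 468]);
translate([234, 165, 488]) cube([2937, 238, 20]);


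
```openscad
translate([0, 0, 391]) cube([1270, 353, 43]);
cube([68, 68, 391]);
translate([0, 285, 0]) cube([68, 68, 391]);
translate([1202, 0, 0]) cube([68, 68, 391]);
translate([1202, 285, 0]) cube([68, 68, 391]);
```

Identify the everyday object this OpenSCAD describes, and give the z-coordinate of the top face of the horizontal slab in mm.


A bench. The seat-top height is 434 mm.

A long slab on four corner posts — a bench. The slab sits at z = 391 with thickness 43, so the top is 391 + 43 = 434 mm.


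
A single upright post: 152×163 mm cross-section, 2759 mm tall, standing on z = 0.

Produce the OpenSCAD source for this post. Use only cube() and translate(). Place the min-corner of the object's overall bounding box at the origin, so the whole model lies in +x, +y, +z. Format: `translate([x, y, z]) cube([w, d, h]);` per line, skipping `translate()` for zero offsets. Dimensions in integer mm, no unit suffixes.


cube([152, 163, 2759]);


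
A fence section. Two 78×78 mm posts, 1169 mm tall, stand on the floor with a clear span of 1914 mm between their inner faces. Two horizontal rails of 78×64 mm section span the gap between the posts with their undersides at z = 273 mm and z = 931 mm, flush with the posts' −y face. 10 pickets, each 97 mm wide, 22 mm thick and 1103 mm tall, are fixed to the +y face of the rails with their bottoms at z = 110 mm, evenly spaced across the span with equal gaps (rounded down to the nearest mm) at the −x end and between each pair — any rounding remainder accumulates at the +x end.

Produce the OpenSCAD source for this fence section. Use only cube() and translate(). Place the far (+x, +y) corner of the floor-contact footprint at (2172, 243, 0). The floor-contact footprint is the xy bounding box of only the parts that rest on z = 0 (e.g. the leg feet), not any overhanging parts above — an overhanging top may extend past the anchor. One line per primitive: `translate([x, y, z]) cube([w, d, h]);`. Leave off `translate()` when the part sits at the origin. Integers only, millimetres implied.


translate([102, 165, 0]) cube([78, 78, 1169]);
translate([2094, 165, 0]) cube([78, 78, 1169]);
translate([180, 165, 273]) cube([1914, 78, 64]);
translate([180, 165, 931]) cube([1914, 78, 64]);
translate([265, 243, 110]) cube([97, 22, 1103]);
translate([447, 243, 110]) cube([97, 22, 1103]);
translate([629, 243, 110]) cube([97, 22, 1103]);
translate([811, 243, 110]) cube([97, 22, 1103]);
translate([993, 243, 110]) cube([97, 22, 1103]);
translate([1175, 243, 110]) cube([97, 22, 1103]);
translate([1357, 243, 110]) cube([97, 22, 1103]);
translate([1539, 243, 110]) cube([97, 22, 1103]);
translate([1721, 243, 110]) cube([97, 22, 1103]);
translate([1903, 243, 110]) cube([97, 22, 1103]);


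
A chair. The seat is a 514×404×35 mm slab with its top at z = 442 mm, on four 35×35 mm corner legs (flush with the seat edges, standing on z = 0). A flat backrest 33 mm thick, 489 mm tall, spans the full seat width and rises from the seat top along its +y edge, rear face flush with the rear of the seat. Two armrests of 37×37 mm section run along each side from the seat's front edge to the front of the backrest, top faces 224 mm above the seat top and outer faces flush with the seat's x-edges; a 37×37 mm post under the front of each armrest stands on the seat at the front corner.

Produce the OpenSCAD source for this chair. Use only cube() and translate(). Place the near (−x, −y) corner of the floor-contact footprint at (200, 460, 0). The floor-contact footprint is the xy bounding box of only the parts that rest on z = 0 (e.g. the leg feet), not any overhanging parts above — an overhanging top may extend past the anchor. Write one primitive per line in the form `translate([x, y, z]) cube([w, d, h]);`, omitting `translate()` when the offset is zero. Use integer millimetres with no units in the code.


translate([200, 460, 407]) cube([514, 404, 35]);
translate([200, 460, 0]) cube([35, 35, 407]);
translate([679, 460, 0]) cube([35, 35, 407]);
translate([200, 829, 0]) cube([35, 35, 407]);
translate([679, 829, 0]) cube([35, 35, 407]);
translate([200, 831, 442]) cube([514, 33, 489]);
translate([200, 460, 629]) cube([37, 371, 37]);
translate([677, 460, 629]) cube([37, 371, 37]);
translate([200, 460, 442]) cube([37, 37, 187]);
translate([677, 460, 442]) cube([37, 37, 187]);


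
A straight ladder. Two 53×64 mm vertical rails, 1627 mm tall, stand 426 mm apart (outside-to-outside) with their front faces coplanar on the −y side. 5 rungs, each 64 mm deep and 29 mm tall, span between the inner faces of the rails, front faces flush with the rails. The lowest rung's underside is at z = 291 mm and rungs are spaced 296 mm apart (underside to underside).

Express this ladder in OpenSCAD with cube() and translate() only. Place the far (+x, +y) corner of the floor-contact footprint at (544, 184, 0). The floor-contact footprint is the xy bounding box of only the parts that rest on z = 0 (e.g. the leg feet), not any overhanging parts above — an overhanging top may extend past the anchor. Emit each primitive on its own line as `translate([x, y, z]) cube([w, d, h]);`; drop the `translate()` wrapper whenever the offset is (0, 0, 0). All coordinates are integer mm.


translate([118, 120, 0]) cube([53, 64, 1627]);
translate([491, 120, 0]) cube([53, 64, 1627]);
translate([171, 120, 291]) cube([320, 64, 29]);
translate([171, 120, 587]) cube([320, 64, 29]);
translate([171, 120, 883]) cube([320, 64, 29]);
translate([171, 120, 1179]) cube([320, 64, 29]);
translate([171, 120, 1475]) cube([320, 64, 29]);


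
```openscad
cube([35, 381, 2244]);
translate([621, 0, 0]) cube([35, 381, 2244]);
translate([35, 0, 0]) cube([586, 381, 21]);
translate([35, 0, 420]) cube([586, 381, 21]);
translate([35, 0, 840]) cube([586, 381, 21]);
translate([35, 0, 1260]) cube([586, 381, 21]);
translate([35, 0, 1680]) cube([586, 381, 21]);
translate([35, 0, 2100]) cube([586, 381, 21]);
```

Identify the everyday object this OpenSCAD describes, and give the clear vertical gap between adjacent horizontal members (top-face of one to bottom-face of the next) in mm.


A bookshelf. The clear shelf gap is 399 mm.

Two tall side panels with 6 horizontal boards between them — a bookshelf. The first two shelf undersides are at z = 0 and z = 420; with shelf thickness 21, the clear gap is 420 − 0 − 21 = 399 mm.
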